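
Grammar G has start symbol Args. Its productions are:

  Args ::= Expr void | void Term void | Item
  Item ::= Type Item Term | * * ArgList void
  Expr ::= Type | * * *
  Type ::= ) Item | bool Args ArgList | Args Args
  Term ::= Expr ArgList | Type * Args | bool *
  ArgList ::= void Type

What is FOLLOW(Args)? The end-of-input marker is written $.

Args is the start symbol, so $ ∈ FOLLOW(Args).
In Type ::= bool Args ArgList: add FIRST(ArgList) = { void }.
In Type ::= Args Args: add FIRST(Args) = { ), *, bool, void }.
In Type ::= Args Args: Args is at the end, add FOLLOW(Type) = { $, ), *, bool, void }.
In Term ::= Type * Args: Args is at the end, add FOLLOW(Term) = { $, ), *, bool, void }.
Union: FOLLOW(Args) = { $, ), *, bool, void }.

{ $, ), *, bool, void }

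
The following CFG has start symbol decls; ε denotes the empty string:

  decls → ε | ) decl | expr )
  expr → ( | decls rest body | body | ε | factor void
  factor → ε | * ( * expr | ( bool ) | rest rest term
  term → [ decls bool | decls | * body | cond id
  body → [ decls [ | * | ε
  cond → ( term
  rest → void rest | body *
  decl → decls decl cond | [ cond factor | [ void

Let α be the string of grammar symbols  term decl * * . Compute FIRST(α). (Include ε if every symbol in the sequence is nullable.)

Add FIRST(term)\{ε} = { (, ), *, [, void }; term is nullable, continue.
Add FIRST(decl) = { (, ), *, [, void }; decl is not nullable, stop.

{ (, ), *, [, void }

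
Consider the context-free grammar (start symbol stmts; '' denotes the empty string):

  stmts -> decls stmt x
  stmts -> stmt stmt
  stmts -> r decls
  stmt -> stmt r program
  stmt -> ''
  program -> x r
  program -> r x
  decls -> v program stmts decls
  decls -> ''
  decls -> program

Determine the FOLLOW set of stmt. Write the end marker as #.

In stmts -> decls stmt x: add FIRST(x) = { x }.
In stmts -> stmt stmt: add FIRST(stmt)\{''} = { r }.
  Since stmt is nullable, also add FOLLOW(stmts) = { #, r, v, x }.
In stmts -> stmt stmt: stmt is at the end, add FOLLOW(stmts) = { #, r, v, x }.
In stmt -> stmt r program: add FIRST(r program) = { r }.
Union: FOLLOW(stmt) = { #, r, v, x }.

{ #, r, v, x }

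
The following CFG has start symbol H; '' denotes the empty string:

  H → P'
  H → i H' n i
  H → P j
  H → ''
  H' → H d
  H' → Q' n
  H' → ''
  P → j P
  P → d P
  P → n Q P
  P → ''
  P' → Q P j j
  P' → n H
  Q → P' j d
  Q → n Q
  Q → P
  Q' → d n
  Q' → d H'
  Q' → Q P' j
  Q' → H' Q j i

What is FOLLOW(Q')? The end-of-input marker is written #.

In H' → Q' n: add FIRST(n) = { n }.
Union: FOLLOW(Q') = { n }.

{ n }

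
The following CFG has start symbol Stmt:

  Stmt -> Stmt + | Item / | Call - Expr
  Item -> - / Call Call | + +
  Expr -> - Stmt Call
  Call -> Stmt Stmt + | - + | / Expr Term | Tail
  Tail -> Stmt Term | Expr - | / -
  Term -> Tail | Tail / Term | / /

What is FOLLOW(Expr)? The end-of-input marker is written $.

In Stmt -> Call - Expr: Expr is at the end, add FOLLOW(Stmt) = { $, +, -, / }.
In Call -> / Expr Term: add FIRST(Term) = { +, -, / }.
In Tail -> Expr -: add FIRST(-) = { - }.
Union: FOLLOW(Expr) = { $, +, -, / }.

{ $, +, -, / }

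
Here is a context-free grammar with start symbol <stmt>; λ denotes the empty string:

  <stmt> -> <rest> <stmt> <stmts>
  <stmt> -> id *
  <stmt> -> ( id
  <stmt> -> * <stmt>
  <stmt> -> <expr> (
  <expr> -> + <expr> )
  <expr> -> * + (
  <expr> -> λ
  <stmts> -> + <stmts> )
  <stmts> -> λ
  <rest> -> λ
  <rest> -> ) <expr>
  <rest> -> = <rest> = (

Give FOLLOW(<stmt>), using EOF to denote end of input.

{ EOF, + }

<stmt> is the start symbol, so EOF ∈ FOLLOW(<stmt>).
In <stmt> -> <rest> <stmt> <stmts>: add FIRST(<stmts>)\{λ} = { + }.
  Since <stmts> is nullable, also add FOLLOW(<stmt>) = { EOF, + }.
In <stmt> -> * <stmt>: <stmt> is at the end, add FOLLOW(<stmt>) = { EOF, + }.
Union: FOLLOW(<stmt>) = { EOF, + }.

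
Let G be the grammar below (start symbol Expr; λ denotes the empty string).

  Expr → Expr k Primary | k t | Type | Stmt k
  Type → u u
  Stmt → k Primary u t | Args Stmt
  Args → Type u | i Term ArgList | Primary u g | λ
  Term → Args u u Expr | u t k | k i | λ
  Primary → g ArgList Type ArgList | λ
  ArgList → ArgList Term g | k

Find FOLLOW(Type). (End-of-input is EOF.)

In Expr → Type: Type is at the end, add FOLLOW(Expr) = { EOF, g, k }.
In Args → Type u: add FIRST(u) = { u }.
In Primary → g ArgList Type ArgList: add FIRST(ArgList) = { k }.
Union: FOLLOW(Type) = { EOF, g, k, u }.

{ EOF, g, k, u }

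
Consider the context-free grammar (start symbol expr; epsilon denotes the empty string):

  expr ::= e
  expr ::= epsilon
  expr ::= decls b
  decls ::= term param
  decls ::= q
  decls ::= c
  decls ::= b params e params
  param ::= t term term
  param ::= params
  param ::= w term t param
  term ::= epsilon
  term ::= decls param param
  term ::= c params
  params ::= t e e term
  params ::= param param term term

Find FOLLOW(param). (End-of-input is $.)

{ b, c, e, q, t, w }

In decls ::= term param: param is at the end, add FOLLOW(decls) = { b, t, w }.
In param ::= w term t param: param is at the end, add FOLLOW(param) = { b, c, e, q, t, w }.
In term ::= decls param param: add FIRST(param) = { t, w }.
In term ::= decls param param: param is at the end, add FOLLOW(term) = { b, c, e, q, t, w }.
In params ::= param param term term: add FIRST(param term term) = { t, w }.
In params ::= param param term term: add FIRST(term term)\{epsilon} = { b, c, q, t, w }.
  Since term term is nullable, also add FOLLOW(params) = { b, c, e, q, t, w }.
Union: FOLLOW(param) = { b, c, e, q, t, w }.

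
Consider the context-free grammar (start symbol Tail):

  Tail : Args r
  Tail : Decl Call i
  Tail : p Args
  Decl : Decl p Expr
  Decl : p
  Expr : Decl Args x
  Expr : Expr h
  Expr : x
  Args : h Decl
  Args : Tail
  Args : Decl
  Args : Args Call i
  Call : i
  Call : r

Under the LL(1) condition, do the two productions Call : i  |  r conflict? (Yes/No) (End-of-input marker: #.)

No

FIRST(i) = { i } and FIRST(r) = { r }.
The FIRST sets are disjoint and neither alternative is nullable — no conflict.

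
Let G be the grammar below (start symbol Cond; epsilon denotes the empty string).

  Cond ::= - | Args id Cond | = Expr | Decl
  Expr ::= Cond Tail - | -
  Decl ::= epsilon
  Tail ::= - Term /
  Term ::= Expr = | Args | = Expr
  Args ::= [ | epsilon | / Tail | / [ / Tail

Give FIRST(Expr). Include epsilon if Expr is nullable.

{ -, /, =, [, id }

From Expr ::= Cond Tail -: Cond nullable, take FIRST(Cond) ∪ FIRST(Tail) = { -, /, =, [, id }.
Expr ::= - contributes {-}.
Union: FIRST(Expr) = { -, /, =, [, id }.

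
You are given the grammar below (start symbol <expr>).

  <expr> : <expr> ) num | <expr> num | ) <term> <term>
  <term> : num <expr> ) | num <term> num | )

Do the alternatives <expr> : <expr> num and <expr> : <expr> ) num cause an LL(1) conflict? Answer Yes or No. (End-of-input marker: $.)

FIRST(<expr> num) = { ) } and FIRST(<expr> ) num) = { ) }.
Both contain ), so the two alternatives are not disjoint — LL(1) conflict.

Yes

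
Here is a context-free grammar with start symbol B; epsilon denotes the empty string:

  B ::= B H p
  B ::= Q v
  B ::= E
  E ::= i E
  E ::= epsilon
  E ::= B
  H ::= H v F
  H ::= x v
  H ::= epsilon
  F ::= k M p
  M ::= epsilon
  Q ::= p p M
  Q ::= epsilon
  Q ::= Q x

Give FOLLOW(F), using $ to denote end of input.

In H ::= H v F: F is at the end, add FOLLOW(H) = { p, v }.
Union: FOLLOW(F) = { p, v }.

{ p, v }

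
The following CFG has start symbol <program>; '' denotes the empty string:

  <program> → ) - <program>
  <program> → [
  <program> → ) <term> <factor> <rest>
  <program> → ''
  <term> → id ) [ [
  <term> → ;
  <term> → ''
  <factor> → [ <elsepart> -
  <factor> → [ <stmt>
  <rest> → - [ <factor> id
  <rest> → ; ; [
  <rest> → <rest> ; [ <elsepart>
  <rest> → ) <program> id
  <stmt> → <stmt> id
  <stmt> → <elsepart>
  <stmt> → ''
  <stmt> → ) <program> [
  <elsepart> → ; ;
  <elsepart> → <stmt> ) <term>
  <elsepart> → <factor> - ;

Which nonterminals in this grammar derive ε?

{ <program>, <stmt>, <term> }

Directly nullable (have an ''-production): <program>, <term>, <stmt>.
No other nonterminal has a production whose RHS symbols are all nullable.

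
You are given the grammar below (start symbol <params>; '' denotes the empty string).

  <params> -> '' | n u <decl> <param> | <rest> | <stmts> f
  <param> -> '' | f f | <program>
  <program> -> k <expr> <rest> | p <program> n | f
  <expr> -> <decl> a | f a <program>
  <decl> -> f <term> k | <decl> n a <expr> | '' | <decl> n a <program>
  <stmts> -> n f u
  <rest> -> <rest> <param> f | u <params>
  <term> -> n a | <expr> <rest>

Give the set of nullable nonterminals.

Directly nullable (have an ''-production): <params>, <param>, <decl>.
No other nonterminal has a production whose RHS symbols are all nullable.

{ <decl>, <param>, <params> }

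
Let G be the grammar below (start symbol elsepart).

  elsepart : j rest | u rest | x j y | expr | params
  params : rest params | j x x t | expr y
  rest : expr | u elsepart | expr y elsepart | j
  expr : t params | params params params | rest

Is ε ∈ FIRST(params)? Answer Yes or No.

No

No nonterminal in this grammar is nullable.
No production of params has an RHS whose symbols are all nullable, so params is not nullable.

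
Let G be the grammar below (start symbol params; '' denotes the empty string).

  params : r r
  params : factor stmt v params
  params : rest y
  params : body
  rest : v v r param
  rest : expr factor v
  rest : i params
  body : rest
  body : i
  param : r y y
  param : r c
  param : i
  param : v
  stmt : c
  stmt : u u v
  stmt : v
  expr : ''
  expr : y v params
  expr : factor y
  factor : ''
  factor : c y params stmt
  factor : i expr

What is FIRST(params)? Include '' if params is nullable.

params : r r contributes {r}.
From params : factor stmt v params: factor nullable, take FIRST(factor) ∪ FIRST(stmt) = { c, i, u, v }.
From params : rest y: add FIRST(rest) = { c, i, v, y }.
From params : body: add FIRST(body) = { c, i, v, y }.
Union: FIRST(params) = { c, i, r, u, v, y }.

{ c, i, r, u, v, y }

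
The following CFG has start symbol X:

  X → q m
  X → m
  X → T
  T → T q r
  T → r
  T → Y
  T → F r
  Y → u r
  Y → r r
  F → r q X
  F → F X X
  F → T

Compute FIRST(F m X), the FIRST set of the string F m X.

Add FIRST(F) = { r, u }; F is not nullable, stop.

{ r, u }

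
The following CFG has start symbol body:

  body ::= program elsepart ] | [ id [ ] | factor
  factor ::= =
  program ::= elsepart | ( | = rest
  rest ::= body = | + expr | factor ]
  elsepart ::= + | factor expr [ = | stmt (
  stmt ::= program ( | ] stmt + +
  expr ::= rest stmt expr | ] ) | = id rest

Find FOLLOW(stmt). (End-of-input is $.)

In elsepart ::= stmt (: add FIRST(() = { ( }.
In stmt ::= ] stmt + +: add FIRST(+ +) = { + }.
In expr ::= rest stmt expr: add FIRST(expr) = { (, +, =, [, ] }.
Union: FOLLOW(stmt) = { (, +, =, [, ] }.

{ (, +, =, [, ] }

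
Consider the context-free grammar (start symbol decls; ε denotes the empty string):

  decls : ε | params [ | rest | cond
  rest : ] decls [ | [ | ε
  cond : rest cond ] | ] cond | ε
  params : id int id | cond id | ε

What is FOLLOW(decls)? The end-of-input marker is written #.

{ #, [ }

decls is the start symbol, so # ∈ FOLLOW(decls).
In rest : ] decls [: add FIRST([) = { [ }.
Union: FOLLOW(decls) = { #, [ }.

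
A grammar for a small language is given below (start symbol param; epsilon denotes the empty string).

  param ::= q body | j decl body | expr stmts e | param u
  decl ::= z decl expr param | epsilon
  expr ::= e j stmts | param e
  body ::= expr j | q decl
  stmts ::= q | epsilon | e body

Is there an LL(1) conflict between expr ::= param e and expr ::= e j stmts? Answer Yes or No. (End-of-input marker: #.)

Yes

FIRST(param e) = { e, j, q } and FIRST(e j stmts) = { e }.
Both contain e, so the two alternatives are not disjoint — LL(1) conflict.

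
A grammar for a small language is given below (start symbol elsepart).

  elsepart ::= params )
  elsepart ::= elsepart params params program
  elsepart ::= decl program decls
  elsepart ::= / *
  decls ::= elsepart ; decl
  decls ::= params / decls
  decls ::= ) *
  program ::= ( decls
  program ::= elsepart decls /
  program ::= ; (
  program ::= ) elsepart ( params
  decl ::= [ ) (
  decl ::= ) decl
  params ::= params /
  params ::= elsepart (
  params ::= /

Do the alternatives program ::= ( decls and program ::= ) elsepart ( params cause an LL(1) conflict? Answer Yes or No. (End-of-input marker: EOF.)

FIRST(( decls) = { ( } and FIRST() elsepart ( params) = { ) }.
The FIRST sets are disjoint and neither alternative is nullable — no conflict.

No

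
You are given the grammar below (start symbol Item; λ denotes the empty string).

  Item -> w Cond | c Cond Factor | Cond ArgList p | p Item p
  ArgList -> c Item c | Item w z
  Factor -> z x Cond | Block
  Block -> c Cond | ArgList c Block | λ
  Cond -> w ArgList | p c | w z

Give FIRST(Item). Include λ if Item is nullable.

Item -> w Cond contributes {w}.
Item -> c Cond Factor contributes {c}.
From Item -> Cond ArgList p: add FIRST(Cond) = { p, w }.
Item -> p Item p contributes {p}.
Union: FIRST(Item) = { c, p, w }.

{ c, p, w }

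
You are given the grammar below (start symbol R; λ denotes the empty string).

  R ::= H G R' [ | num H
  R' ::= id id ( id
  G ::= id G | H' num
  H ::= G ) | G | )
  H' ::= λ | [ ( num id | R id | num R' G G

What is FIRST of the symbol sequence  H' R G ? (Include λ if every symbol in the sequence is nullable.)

{ ), [, id, num }

Add FIRST(H')\{λ} = { ), [, id, num }; H' is nullable, continue.
Add FIRST(R) = { ), [, id, num }; R is not nullable, stop.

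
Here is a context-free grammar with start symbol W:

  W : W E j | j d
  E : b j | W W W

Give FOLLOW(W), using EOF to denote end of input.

{ EOF, b, j }

W is the start symbol, so EOF ∈ FOLLOW(W).
In W : W E j: add FIRST(E j) = { b, j }.
In E : W W W: add FIRST(W W) = { j }.
In E : W W W: add FIRST(W) = { j }.
In E : W W W: W is at the end, add FOLLOW(E) = { j }.
Union: FOLLOW(W) = { EOF, b, j }.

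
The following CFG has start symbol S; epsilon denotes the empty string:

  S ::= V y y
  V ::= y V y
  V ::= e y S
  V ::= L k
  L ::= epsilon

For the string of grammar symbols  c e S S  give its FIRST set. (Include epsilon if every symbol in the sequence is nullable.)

{ c }

c is a terminal; add {c} and stop.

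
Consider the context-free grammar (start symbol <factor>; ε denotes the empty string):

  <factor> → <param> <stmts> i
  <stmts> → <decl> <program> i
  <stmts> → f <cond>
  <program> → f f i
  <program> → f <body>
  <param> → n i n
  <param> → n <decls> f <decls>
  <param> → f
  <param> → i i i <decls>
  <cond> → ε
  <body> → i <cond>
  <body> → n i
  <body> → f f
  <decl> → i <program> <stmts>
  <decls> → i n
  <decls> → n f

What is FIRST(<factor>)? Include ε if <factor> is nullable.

{ f, i, n }

From <factor> → <param> <stmts> i: add FIRST(<param>) = { f, i, n }.
Union: FIRST(<factor>) = { f, i, n }.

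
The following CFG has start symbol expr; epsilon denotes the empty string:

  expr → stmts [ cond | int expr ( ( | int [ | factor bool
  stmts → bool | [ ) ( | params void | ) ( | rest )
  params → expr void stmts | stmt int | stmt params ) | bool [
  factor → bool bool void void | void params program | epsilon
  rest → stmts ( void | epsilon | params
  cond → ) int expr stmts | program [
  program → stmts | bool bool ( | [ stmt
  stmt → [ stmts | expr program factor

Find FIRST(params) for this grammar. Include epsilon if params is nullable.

{ ), [, bool, int, void }

From params → expr void stmts: add FIRST(expr) = { ), [, bool, int, void }.
From params → stmt int: add FIRST(stmt) = { ), [, bool, int, void }.
From params → stmt params ): add FIRST(stmt) = { ), [, bool, int, void }.
params → bool [ contributes {bool}.
Union: FIRST(params) = { ), [, bool, int, void }.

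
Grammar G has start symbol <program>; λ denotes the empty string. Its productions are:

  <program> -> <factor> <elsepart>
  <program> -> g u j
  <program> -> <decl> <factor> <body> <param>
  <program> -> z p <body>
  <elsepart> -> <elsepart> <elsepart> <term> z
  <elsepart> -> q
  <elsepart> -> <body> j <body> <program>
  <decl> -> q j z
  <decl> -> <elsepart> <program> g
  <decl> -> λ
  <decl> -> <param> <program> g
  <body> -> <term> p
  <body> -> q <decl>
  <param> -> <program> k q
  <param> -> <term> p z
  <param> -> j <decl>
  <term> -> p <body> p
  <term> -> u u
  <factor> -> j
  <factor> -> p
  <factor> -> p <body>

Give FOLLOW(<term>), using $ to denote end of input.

{ p, z }

In <elsepart> -> <elsepart> <elsepart> <term> z: add FIRST(z) = { z }.
In <body> -> <term> p: add FIRST(p) = { p }.
In <param> -> <term> p z: add FIRST(p z) = { p }.
Union: FOLLOW(<term>) = { p, z }.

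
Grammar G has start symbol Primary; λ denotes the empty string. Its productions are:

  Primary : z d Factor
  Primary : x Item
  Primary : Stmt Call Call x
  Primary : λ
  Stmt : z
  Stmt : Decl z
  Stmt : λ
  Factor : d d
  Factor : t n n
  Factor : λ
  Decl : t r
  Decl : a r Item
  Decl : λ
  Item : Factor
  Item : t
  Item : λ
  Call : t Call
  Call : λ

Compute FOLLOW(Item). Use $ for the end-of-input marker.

In Primary : x Item: Item is at the end, add FOLLOW(Primary) = { $ }.
In Decl : a r Item: Item is at the end, add FOLLOW(Decl) = { z }.
Union: FOLLOW(Item) = { $, z }.

{ $, z }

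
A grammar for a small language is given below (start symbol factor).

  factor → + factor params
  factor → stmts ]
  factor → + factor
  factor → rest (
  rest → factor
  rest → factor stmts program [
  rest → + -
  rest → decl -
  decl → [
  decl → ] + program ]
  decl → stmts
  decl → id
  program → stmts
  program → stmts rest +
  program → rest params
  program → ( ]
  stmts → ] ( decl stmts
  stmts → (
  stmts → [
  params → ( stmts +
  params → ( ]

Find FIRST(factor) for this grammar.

factor → + factor params contributes {+}.
From factor → stmts ]: add FIRST(stmts) = { (, [, ] }.
factor → + factor contributes {+}.
From factor → rest (: add FIRST(rest) = { (, +, [, ], id }.
Union: FIRST(factor) = { (, +, [, ], id }.

{ (, +, [, ], id }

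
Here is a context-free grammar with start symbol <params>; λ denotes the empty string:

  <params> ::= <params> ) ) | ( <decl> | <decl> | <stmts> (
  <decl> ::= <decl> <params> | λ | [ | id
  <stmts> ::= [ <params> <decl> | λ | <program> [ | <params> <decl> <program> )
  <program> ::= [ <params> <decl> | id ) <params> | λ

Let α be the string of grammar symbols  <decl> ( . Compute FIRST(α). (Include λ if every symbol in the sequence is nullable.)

{ (, ), [, id }

Add FIRST(<decl>)\{λ} = { (, ), [, id }; <decl> is nullable, continue.
( is a terminal; add {(} and stop.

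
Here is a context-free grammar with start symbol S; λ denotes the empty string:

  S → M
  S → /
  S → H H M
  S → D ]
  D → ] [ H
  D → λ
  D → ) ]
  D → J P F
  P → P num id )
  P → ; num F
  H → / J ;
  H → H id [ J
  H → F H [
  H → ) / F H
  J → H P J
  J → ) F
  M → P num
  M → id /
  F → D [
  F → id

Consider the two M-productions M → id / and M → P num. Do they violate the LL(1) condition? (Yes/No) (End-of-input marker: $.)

FIRST(id /) = { id } and FIRST(P num) = { ; }.
The FIRST sets are disjoint and neither alternative is nullable — no conflict.

No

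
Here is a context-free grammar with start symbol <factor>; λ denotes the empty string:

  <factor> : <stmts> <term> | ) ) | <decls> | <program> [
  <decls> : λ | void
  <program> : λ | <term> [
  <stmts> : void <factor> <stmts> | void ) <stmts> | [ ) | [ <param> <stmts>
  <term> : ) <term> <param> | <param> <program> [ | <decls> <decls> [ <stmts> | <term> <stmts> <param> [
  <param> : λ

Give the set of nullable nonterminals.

Directly nullable (have an λ-production): <decls>, <program>, <param>.
<factor> : <decls> with every symbol nullable, so <factor> is nullable.
No other nonterminal has a production whose RHS symbols are all nullable.

{ <decls>, <factor>, <param>, <program> }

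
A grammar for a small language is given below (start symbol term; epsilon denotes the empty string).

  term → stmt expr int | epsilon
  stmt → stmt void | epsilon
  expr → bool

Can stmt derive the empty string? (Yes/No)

Yes

stmt has an epsilon-production, so stmt ⇒ epsilon.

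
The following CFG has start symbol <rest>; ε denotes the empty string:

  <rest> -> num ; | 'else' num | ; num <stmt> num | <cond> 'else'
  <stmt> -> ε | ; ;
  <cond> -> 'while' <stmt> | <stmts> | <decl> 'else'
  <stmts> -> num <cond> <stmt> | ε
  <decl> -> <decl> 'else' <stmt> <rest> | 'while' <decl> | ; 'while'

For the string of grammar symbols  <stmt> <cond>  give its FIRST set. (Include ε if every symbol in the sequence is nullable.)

Add FIRST(<stmt>)\{ε} = { ; }; <stmt> is nullable, continue.
Add FIRST(<cond>)\{ε} = { 'while', ;, num }; <cond> is nullable, continue.
Every symbol is nullable, so include ε.

{ 'while', ;, num, ε }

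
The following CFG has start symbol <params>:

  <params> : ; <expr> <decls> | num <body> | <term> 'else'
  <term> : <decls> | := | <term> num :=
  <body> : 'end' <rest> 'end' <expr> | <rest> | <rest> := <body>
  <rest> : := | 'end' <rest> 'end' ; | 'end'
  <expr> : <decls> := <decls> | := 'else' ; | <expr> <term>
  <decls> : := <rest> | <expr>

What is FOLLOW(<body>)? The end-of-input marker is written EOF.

In <params> : num <body>: <body> is at the end, add FOLLOW(<params>) = { EOF }.
In <body> : <rest> := <body>: <body> is at the end, add FOLLOW(<body>) = { EOF }.
Union: FOLLOW(<body>) = { EOF }.

{ EOF }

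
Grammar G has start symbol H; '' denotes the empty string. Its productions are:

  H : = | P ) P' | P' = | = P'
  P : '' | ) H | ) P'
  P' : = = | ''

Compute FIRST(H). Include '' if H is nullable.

{ ), = }

H : = contributes {=}.
From H : P ) P': P nullable, take FIRST(P) ∪ {)} = { ) }.
From H : P' =: P' nullable, take FIRST(P') ∪ {=} = { = }.
H : = P' contributes {=}.
Union: FIRST(H) = { ), = }.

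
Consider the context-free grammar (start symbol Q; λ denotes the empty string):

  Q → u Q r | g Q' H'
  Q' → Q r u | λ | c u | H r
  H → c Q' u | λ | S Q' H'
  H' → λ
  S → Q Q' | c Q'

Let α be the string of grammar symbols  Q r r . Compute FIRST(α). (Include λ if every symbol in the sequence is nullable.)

{ g, u }

Add FIRST(Q) = { g, u }; Q is not nullable, stop.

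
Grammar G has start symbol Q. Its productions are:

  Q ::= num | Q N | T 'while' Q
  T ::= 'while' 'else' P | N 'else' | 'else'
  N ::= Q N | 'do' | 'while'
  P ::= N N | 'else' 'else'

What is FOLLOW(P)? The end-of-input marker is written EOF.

In T ::= 'while' 'else' P: P is at the end, add FOLLOW(T) = { 'while' }.
Union: FOLLOW(P) = { 'while' }.

{ 'while' }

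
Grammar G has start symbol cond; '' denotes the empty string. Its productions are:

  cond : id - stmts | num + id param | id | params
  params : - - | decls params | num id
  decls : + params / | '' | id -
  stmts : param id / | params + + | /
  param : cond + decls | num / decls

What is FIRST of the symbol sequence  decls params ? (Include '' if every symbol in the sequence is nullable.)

{ +, -, id, num }

Add FIRST(decls)\{''} = { +, id }; decls is nullable, continue.
Add FIRST(params) = { +, -, id, num }; params is not nullable, stop.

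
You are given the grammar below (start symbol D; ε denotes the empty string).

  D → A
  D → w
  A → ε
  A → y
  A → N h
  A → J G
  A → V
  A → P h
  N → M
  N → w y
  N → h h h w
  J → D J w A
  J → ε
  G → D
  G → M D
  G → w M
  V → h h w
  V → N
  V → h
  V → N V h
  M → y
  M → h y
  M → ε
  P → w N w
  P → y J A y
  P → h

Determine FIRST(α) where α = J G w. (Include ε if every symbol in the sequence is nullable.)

{ h, w, y }

Add FIRST(J)\{ε} = { h, w, y }; J is nullable, continue.
Add FIRST(G)\{ε} = { h, w, y }; G is nullable, continue.
w is a terminal; add {w} and stop.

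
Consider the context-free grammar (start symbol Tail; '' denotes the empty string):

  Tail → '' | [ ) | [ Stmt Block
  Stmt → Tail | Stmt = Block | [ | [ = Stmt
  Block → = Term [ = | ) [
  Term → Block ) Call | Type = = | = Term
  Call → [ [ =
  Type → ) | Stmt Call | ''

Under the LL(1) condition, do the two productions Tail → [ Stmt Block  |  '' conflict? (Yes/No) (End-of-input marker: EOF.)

FIRST([ Stmt Block) = { [ } and FIRST('') = { '' }.
The second alternative is nullable and FOLLOW(Tail) = { EOF, ), =, [ } shares [ with FIRST of the first — conflict.

Yes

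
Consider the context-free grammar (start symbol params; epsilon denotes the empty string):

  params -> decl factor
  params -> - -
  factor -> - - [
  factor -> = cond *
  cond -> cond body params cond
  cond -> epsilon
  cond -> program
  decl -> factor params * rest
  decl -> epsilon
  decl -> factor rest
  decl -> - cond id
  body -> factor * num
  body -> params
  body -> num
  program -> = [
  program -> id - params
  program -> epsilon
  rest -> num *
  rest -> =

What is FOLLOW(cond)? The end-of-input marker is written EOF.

In factor -> = cond *: add FIRST(*) = { * }.
In cond -> cond body params cond: add FIRST(body params cond) = { -, =, num }.
In cond -> cond body params cond: cond is at the end, add FOLLOW(cond) = { *, -, =, id, num }.
In decl -> - cond id: add FIRST(id) = { id }.
Union: FOLLOW(cond) = { *, -, =, id, num }.

{ *, -, =, id, num }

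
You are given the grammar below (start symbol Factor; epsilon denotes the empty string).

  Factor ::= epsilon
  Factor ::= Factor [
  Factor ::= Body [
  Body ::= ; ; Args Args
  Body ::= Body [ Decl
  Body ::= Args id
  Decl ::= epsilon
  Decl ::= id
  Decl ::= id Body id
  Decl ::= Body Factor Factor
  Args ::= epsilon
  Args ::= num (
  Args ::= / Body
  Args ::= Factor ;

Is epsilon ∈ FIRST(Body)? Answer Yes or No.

No

Nullable nonterminals: Args, Decl, Factor.
No production of Body has an RHS whose symbols are all nullable, so Body is not nullable.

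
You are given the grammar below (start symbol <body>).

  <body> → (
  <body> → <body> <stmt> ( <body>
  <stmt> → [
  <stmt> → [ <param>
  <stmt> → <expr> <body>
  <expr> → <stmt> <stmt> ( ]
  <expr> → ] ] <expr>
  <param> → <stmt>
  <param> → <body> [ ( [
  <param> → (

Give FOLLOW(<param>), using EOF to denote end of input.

{ (, [, ] }

In <stmt> → [ <param>: <param> is at the end, add FOLLOW(<stmt>) = { (, [, ] }.
Union: FOLLOW(<param>) = { (, [, ] }.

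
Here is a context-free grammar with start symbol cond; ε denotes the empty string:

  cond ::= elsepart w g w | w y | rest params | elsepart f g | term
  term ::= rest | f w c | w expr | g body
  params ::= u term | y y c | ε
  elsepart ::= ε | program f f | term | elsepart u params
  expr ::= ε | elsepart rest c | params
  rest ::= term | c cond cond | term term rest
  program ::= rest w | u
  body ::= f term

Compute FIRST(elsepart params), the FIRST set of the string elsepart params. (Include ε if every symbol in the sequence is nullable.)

Add FIRST(elsepart)\{ε} = { c, f, g, u, w }; elsepart is nullable, continue.
Add FIRST(params)\{ε} = { u, y }; params is nullable, continue.
Every symbol is nullable, so include ε.

{ c, f, g, u, w, y, ε }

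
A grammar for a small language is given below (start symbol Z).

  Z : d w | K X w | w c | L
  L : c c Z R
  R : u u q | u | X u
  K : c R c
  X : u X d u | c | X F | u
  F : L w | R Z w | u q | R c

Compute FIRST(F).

{ c, u }

From F : L w: add FIRST(L) = { c }.
From F : R Z w: add FIRST(R) = { c, u }.
F : u q contributes {u}.
From F : R c: add FIRST(R) = { c, u }.
Union: FIRST(F) = { c, u }.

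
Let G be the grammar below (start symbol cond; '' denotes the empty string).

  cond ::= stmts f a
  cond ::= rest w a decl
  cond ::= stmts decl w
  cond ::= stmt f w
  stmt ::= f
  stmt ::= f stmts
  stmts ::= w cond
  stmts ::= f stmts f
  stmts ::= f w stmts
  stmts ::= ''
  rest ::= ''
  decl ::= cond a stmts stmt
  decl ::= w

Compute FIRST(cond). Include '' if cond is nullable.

From cond ::= stmts f a: stmts nullable, take FIRST(stmts) ∪ {f} = { f, w }.
From cond ::= rest w a decl: rest nullable, take FIRST(rest) ∪ {w} = { w }.
From cond ::= stmts decl w: stmts nullable, take FIRST(stmts) ∪ FIRST(decl) = { f, w }.
From cond ::= stmt f w: add FIRST(stmt) = { f }.
Union: FIRST(cond) = { f, w }.

{ f, w }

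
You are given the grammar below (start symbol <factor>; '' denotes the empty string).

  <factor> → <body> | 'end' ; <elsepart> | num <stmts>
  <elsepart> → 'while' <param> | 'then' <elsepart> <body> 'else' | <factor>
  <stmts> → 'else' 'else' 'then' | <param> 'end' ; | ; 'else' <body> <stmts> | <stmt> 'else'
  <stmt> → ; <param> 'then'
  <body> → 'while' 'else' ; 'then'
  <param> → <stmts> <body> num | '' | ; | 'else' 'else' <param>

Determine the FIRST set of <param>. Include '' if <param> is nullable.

From <param> → <stmts> <body> num: add FIRST(<stmts>) = { 'else', 'end', ; }.
<param> → '' contributes ''.
<param> → ; contributes {;}.
<param> → 'else' 'else' <param> contributes {'else'}.
Union: FIRST(<param>) = { 'else', 'end', ;, '' }.

{ 'else', 'end', ;, '' }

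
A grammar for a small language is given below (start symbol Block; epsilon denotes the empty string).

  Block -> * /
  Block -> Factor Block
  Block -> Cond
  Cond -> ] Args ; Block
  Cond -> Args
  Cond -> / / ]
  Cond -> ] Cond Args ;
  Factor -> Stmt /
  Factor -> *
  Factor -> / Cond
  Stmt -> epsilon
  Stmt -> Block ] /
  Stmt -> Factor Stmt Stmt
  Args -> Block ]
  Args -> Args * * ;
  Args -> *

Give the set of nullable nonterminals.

Directly nullable (have an epsilon-production): Stmt.
No other nonterminal has a production whose RHS symbols are all nullable.

{ Stmt }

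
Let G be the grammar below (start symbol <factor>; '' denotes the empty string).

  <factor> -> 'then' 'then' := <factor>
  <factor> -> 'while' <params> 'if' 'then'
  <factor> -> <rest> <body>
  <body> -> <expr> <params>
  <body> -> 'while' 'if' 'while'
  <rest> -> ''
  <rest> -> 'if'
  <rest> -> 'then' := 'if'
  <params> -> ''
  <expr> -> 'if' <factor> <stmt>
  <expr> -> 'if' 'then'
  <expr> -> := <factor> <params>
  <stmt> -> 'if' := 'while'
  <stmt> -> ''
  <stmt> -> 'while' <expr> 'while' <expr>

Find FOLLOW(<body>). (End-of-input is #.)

In <factor> -> <rest> <body>: <body> is at the end, add FOLLOW(<factor>) = { #, 'if', 'while' }.
Union: FOLLOW(<body>) = { #, 'if', 'while' }.

{ #, 'if', 'while' }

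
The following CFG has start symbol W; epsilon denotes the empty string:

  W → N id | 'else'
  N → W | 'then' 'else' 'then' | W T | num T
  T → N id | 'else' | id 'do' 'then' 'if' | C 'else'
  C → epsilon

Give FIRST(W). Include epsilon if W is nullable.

{ 'else', 'then', num }

From W → N id: add FIRST(N) = { 'else', 'then', num }.
W → 'else' contributes {'else'}.
Union: FIRST(W) = { 'else', 'then', num }.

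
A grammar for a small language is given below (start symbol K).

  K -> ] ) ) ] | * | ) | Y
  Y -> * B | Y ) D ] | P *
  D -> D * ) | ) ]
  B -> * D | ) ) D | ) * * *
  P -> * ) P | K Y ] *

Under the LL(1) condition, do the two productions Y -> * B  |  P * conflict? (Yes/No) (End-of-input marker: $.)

Yes

FIRST(* B) = { * } and FIRST(P *) = { ), *, ] }.
Both contain *, so the two alternatives are not disjoint — LL(1) conflict.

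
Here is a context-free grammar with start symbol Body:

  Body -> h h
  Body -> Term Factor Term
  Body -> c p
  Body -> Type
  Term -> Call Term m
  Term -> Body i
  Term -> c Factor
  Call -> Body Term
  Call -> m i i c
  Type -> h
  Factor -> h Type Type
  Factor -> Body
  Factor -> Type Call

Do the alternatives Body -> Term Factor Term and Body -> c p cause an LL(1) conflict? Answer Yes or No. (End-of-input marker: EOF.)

Yes

FIRST(Term Factor Term) = { c, h, m } and FIRST(c p) = { c }.
Both contain c, so the two alternatives are not disjoint — LL(1) conflict.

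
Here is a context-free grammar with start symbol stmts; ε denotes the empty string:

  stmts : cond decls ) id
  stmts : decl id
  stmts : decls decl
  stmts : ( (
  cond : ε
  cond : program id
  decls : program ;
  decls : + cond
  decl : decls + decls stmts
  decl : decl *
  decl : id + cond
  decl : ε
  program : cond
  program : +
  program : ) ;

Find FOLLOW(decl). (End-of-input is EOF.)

{ EOF, *, id }

In stmts : decl id: add FIRST(id) = { id }.
In stmts : decls decl: decl is at the end, add FOLLOW(stmts) = { EOF, *, id }.
In decl : decl *: add FIRST(*) = { * }.
Union: FOLLOW(decl) = { EOF, *, id }.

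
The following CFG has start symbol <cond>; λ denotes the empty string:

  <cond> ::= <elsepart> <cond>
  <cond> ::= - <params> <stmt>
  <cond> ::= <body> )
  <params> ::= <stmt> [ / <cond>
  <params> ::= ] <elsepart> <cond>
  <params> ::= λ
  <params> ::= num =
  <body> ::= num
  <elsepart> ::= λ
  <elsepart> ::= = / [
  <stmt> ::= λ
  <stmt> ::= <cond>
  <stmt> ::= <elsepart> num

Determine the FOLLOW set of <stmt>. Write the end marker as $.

{ $, -, =, [, num }

In <cond> ::= - <params> <stmt>: <stmt> is at the end, add FOLLOW(<cond>) = { $, -, =, [, num }.
In <params> ::= <stmt> [ / <cond>: add FIRST([ / <cond>) = { [ }.
Union: FOLLOW(<stmt>) = { $, -, =, [, num }.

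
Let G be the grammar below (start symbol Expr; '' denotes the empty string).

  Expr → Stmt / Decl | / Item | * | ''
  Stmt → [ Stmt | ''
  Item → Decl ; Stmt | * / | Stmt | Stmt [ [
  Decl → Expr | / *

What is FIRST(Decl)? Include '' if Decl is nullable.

{ *, /, [, '' }

From Decl → Expr: add FIRST(Expr) = { *, /, [, '' } (including '' since Expr is nullable).
Decl → / * contributes {/}.
Union: FIRST(Decl) = { *, /, [, '' }.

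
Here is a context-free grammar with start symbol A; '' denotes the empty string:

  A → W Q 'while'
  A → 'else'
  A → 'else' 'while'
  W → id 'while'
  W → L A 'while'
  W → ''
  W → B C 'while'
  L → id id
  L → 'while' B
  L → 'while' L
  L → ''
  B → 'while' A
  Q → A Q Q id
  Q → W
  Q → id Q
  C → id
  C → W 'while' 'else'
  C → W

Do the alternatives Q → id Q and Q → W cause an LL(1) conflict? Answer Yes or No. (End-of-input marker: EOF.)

FIRST(id Q) = { id } and FIRST(W) = { 'else', 'while', id, '' }.
Both contain id, so the two alternatives are not disjoint — LL(1) conflict.

Yes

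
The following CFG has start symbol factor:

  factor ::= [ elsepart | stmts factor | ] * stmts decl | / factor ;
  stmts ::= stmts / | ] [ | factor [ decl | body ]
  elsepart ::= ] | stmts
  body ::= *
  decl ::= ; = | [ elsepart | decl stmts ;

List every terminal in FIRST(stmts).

From stmts ::= stmts /: add FIRST(stmts) = { *, /, [, ] }.
stmts ::= ] [ contributes {]}.
From stmts ::= factor [ decl: add FIRST(factor) = { *, /, [, ] }.
From stmts ::= body ]: add FIRST(body) = { * }.
Union: FIRST(stmts) = { *, /, [, ] }.

{ *, /, [, ] }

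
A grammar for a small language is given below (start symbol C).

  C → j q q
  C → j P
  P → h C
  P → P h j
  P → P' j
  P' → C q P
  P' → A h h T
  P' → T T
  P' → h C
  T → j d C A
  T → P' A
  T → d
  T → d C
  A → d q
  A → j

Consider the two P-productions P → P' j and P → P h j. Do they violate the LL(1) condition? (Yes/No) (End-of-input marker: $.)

Yes

FIRST(P' j) = { d, h, j } and FIRST(P h j) = { d, h, j }.
Both contain d, so the two alternatives are not disjoint — LL(1) conflict.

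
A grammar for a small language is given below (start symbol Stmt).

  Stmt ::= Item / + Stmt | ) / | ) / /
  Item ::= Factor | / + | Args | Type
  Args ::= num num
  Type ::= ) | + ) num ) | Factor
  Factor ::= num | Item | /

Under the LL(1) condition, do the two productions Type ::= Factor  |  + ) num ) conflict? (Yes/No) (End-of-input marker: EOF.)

Yes

FIRST(Factor) = { ), +, /, num } and FIRST(+ ) num )) = { + }.
Both contain +, so the two alternatives are not disjoint — LL(1) conflict.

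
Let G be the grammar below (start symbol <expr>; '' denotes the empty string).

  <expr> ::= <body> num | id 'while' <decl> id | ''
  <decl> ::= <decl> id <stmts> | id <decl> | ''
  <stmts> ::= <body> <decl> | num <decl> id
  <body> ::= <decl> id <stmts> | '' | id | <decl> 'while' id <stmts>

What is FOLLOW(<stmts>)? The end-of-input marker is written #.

{ 'while', id, num }

In <decl> ::= <decl> id <stmts>: <stmts> is at the end, add FOLLOW(<decl>) = { 'while', id, num }.
In <body> ::= <decl> id <stmts>: <stmts> is at the end, add FOLLOW(<body>) = { 'while', id, num }.
In <body> ::= <decl> 'while' id <stmts>: <stmts> is at the end, add FOLLOW(<body>) = { 'while', id, num }.
Union: FOLLOW(<stmts>) = { 'while', id, num }.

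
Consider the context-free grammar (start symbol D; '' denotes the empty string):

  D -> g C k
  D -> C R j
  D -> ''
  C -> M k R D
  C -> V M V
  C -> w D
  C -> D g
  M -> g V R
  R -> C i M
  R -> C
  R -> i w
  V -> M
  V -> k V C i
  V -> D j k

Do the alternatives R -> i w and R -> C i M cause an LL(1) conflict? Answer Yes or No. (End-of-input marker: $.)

No

FIRST(i w) = { i } and FIRST(C i M) = { g, j, k, w }.
The FIRST sets are disjoint and neither alternative is nullable — no conflict.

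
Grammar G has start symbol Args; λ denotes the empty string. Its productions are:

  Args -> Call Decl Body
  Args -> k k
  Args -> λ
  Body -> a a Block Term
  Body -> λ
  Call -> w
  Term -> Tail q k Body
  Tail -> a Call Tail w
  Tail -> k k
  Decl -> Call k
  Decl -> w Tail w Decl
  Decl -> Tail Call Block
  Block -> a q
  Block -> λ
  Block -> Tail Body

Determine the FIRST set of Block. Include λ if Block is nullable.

Block -> a q contributes {a}.
Block -> λ contributes λ.
From Block -> Tail Body: add FIRST(Tail) = { a, k }.
Union: FIRST(Block) = { a, k, λ }.

{ a, k, λ }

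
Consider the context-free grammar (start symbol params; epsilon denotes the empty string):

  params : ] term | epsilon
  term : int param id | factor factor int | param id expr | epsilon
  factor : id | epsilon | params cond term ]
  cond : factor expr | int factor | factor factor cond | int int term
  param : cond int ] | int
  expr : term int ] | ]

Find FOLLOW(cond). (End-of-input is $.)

{ ], id, int }

In factor : params cond term ]: add FIRST(term ]) = { ], id, int }.
In cond : factor factor cond: cond is at the end, add FOLLOW(cond) = { ], id, int }.
In param : cond int ]: add FIRST(int ]) = { int }.
Union: FOLLOW(cond) = { ], id, int }.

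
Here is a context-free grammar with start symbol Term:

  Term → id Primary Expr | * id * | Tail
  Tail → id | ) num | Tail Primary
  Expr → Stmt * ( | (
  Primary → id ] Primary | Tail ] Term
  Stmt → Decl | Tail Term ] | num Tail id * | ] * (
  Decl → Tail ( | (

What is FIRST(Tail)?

{ ), id }

Tail → id contributes {id}.
Tail → ) num contributes {)}.
From Tail → Tail Primary: add FIRST(Tail) = { ), id }.
Union: FIRST(Tail) = { ), id }.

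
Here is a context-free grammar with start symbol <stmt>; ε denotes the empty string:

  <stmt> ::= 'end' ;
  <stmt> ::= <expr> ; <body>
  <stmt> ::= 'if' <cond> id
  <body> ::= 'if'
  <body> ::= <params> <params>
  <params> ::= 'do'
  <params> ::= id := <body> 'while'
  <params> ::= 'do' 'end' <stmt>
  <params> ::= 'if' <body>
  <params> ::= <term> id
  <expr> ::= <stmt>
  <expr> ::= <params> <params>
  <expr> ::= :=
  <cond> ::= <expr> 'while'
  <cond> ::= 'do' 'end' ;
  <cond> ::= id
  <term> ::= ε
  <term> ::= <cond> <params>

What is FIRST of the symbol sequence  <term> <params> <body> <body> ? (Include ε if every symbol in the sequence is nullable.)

Add FIRST(<term>)\{ε} = { 'do', 'end', 'if', :=, id }; <term> is nullable, continue.
Add FIRST(<params>) = { 'do', 'end', 'if', :=, id }; <params> is not nullable, stop.

{ 'do', 'end', 'if', :=, id }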